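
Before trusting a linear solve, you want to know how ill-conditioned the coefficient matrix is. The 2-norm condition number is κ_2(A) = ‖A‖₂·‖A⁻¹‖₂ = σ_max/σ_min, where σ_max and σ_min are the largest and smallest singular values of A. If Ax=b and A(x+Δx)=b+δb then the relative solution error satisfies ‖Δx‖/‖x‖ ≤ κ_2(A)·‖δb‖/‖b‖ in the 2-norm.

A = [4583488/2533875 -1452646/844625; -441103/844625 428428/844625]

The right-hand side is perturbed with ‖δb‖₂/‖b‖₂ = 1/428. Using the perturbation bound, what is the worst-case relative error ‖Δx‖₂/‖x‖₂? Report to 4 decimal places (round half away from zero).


M = AᵀA = [36415214329/10272836025 -2312041004/684855735; -2312041004/684855735 3669969524/1141426225]. tr(M)=16514849/2443005, det(M)=114244/305375625
char-poly roots: 169/25 and 676/12215025
so κ_2 = √((169/25) / (676/12215025)) = 349.5000
κ_2(A)·‖δb‖/‖b‖ = 0.8166

0.8166


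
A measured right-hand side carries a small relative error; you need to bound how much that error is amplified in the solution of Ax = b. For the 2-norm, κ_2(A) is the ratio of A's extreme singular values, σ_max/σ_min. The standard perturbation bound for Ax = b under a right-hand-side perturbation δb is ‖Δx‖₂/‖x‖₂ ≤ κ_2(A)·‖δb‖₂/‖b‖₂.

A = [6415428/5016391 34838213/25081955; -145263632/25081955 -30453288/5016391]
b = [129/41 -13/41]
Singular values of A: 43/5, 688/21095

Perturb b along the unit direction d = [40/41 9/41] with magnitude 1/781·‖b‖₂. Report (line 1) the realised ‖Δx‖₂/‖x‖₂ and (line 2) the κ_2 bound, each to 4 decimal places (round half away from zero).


0.0013
0.3376

largest singular value 43/5, smallest 688/21095
κ = σ_max/σ_min = (43/5)/(688/21095) = 263.6875
perturbation bound = 263.6875·1/781 = 0.3376
solve Ax = b  →  x = [-66.5289 63.5215]
‖b‖₂ = 3.1623 and ‖x‖₂ = 91.9841
Δx = A⁻¹·δb where δb = 1/781·3.1623·d; ‖Δx‖ = 0.1241
dividing the unrounded norms, ‖Δx‖/‖x‖ = 0.0013
tightness: 0.0013 against a bound of 0.3376 (unrounded ratio ≈ 0.0040)


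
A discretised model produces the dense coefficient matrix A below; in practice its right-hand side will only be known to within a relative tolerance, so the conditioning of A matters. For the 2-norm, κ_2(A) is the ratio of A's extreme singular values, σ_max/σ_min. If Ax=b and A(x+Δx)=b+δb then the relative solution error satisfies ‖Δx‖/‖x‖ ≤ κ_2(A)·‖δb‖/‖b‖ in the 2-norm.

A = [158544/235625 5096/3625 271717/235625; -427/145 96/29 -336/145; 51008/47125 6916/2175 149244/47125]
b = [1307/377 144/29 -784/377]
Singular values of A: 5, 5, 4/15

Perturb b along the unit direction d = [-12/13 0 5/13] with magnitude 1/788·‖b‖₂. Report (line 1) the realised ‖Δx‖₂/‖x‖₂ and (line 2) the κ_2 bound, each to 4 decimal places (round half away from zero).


largest singular value 5, smallest 4/15
condition number: 5 ÷ (4/15) = 18.7500
κ_2(A)·‖δb‖/‖b‖ = 0.0238
solve Ax = b  →  x = [10.9056 4.7760 -9.1792]
2-norm of b is 6.4031; of x, 15.0333
with δb = [-0.0075 0.0000 0.0031], A·Δx = δb → ‖Δx‖ = 0.0305
relative error = 0.0020
realised/bound (from unrounded values) ≈ 0.0852

0.0020
0.0238


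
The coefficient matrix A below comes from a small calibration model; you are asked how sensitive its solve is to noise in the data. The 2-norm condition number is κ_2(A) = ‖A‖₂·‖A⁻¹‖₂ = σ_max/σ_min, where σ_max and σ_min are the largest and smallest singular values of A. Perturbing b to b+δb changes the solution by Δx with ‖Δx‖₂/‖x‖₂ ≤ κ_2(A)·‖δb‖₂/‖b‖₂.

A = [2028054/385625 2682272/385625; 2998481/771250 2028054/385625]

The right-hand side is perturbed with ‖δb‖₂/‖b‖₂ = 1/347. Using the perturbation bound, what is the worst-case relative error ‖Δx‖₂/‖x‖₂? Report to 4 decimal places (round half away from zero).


0.5557

AᵀA = [1017716016601/23793062500 339213326067/5948265625; 339213326067/5948265625 452303444356/5948265625]; tr = 113077191761/951722500, det = 2258530576/5948265625
eigenvalues of AᵀA: λ = (tr ± √(tr²−4·det))/2 = 11881/100, 760384/237930625
κ_2(A) = √(λ_max/λ_min) = √((11881/100) / (760384/237930625)) = 192.8125
perturbation bound = 192.8125·1/347 = 0.5557


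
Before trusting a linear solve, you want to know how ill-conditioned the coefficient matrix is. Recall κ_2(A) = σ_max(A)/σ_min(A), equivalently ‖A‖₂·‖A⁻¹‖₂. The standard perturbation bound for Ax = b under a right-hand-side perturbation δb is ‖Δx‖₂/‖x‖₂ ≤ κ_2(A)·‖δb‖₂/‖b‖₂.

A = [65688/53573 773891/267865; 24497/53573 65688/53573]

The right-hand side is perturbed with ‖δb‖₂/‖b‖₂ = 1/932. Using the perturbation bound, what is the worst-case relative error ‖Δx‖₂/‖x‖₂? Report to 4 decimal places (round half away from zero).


0.0680

M = AᵀA = [2237149/1306357 26800704/6531785; 26800704/6531785 321702373/32658925]. tr(M)=29048546/2512225, det(M)=83521/2512225
char-poly roots: 289/25 and 289/100489
κ_2(A) = √(λ_max/λ_min) = √((289/25) / (289/100489)) = 63.4000
bound on ‖Δx‖/‖x‖: κ·ε = 63.4000·1/932 = 0.0680


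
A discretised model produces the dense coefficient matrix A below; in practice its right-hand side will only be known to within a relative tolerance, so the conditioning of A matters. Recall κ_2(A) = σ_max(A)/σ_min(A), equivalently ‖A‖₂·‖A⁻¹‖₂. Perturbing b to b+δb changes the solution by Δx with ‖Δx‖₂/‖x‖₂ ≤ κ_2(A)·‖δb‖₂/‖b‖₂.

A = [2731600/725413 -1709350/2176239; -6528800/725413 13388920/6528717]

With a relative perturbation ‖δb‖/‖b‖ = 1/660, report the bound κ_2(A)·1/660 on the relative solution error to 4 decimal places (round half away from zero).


M = AᵀA = [296372000000/3113751601 -600126404000/28023764409; -600126404000/28023764409 1216331808100/252213879681]. tr(M)=15004440100/150038001, det(M)=64000000/150038001
solving λ² − 15004440100/150038001·λ + 64000000/150038001 = 0 gives λ = 100, 640000/150038001
κ = σ_max/σ_min = 10/(800/12249) = 153.1125
bound on ‖Δx‖/‖x‖: κ·ε = 153.1125·1/660 = 0.2320

0.2320


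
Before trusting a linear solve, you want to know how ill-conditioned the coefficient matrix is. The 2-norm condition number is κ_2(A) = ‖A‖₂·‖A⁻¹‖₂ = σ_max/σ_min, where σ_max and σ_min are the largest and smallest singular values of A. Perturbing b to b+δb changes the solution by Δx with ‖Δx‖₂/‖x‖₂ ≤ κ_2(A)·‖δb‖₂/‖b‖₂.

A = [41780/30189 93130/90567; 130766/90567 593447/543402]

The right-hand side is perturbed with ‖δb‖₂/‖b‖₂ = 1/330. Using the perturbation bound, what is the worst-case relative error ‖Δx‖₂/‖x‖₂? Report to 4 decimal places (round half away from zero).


form AᵀA = [39012916/9753129 87776561/29259387; 87776561/29259387 790029049/351112644] with trace 2194494025/351112644 and determinant 62500/87778161
char-poly roots: 25/4 and 10000/87778161
so κ_2 = √((25/4) / (10000/87778161)) = 234.2250
perturbation bound = 234.2250·1/330 = 0.7098

0.7098


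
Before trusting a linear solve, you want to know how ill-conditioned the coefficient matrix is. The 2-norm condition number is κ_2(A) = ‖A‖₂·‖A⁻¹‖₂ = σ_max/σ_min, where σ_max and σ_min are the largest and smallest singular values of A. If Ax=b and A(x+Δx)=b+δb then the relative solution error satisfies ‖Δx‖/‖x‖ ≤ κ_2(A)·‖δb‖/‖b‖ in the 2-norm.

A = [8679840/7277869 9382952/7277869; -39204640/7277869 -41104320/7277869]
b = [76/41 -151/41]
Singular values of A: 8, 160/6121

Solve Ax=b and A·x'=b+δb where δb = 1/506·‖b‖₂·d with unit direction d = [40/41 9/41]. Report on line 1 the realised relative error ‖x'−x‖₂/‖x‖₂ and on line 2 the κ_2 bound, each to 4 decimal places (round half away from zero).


0.0081
0.6048

from the listed singular values, σ₁ = 8, σ_n = 160/6121
condition number: 8 ÷ (160/6121) = 306.0500
worst-case relative error ≤ 306.0500 × 1/506 = 0.6048
solve Ax = b  →  x = [-27.3580 26.7457]
2-norm of b is 4.1231; of x, 38.2595
with δb = [0.0079 0.0018], A·Δx = δb → ‖Δx‖ = 0.3117
relative error = 0.0081
realised/bound (from unrounded values) ≈ 0.0135


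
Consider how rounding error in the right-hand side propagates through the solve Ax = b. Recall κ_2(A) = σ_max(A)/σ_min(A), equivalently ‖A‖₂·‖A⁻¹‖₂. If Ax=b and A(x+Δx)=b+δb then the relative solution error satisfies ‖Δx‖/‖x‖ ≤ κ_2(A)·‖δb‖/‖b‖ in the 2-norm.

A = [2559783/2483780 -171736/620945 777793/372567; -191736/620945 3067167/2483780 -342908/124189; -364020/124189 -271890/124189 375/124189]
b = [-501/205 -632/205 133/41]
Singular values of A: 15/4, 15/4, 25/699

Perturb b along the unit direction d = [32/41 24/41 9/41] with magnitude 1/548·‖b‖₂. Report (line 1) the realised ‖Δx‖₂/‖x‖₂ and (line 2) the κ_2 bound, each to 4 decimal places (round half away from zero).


0.0031
0.1913

from the listed singular values, σ₁ = 15/4, σ_n = 25/699
condition number: (15/4) ÷ (25/699) = 104.8500
worst-case relative error ≤ 104.8500 × 1/548 = 0.1913
solve Ax = b  →  x = [45.6648 -62.6642 -32.0154]
‖b‖₂ = 5.0990 and ‖x‖₂ = 83.8872
re-solving with b+δb shifts x by Δx of norm 0.2602
relative error = 0.0031
realised/bound (from unrounded values) ≈ 0.0162


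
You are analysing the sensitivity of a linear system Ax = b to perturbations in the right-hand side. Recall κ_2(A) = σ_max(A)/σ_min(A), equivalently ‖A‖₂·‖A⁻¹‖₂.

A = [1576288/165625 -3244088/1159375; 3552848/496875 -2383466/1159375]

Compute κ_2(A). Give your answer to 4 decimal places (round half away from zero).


347.8125

form AᵀA = [1399395345664/9875390625 -952357734688/23042578125; -952357734688/23042578125 648200684996/53766015625] with trace 119046684964/774230625 and determinant 3782742016/19355765625
solving λ² − 119046684964/774230625·λ + 3782742016/19355765625 = 0 gives λ = 3844/25, 984064/774230625
κ_2(A) = √(λ_max/λ_min) = √((3844/25) / (984064/774230625)) = 347.8125


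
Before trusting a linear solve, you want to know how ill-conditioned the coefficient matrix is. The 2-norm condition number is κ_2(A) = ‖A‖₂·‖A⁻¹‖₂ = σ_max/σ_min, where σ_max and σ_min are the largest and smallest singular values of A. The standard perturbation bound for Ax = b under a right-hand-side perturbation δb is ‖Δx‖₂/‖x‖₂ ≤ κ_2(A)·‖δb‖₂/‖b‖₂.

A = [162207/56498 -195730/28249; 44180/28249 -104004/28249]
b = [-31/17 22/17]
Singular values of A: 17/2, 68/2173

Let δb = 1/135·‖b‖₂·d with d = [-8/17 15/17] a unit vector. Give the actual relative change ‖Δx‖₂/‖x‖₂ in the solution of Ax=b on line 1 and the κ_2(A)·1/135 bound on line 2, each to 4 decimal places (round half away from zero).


0.0083
2.0120

σ_max = 17/2, σ_min = 68/2173
κ = σ_max/σ_min = (17/2)/(68/2173) = 271.6250
worst-case relative error ≤ 271.6250 × 1/135 = 2.0120
solve Ax = b  →  x = [58.9502 24.6900]
‖b‖ = 2.2361, ‖x‖ = 63.9119
with δb = [-0.0078 0.0146], A·Δx = δb → ‖Δx‖ = 0.5293
dividing the unrounded norms, ‖Δx‖/‖x‖ = 0.0083
so the bound overstates the realised error by a factor of ≈ 242.9492 (computed from the unrounded values)


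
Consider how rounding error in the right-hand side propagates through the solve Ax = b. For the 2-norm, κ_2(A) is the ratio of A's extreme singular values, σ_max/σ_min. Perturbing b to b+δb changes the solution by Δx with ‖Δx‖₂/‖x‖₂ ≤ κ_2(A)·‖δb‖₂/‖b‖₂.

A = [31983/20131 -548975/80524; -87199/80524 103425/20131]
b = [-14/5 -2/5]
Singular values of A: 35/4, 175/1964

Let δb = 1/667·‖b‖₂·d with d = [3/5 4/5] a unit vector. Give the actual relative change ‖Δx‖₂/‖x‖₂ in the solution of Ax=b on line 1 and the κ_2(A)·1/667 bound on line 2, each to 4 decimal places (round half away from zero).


0.0021
0.1472

largest singular value 35/4, smallest 175/1964
κ = σ_max/σ_min = (35/4)/(175/1964) = 98.2000
worst-case relative error ≤ 98.2000 × 1/667 = 0.1472
solve Ax = b  →  x = [-21.9484 -4.7041]
‖b‖ = 2.8284, ‖x‖ = 22.4469
δb = ε·‖b‖·d = [0.0025 0.0034]; solving A·Δx = δb gives ‖Δx‖ = 0.0476
realised ‖Δx‖/‖x‖ = 0.0021
tightness: 0.0021 against a bound of 0.1472 (unrounded ratio ≈ 0.0144)


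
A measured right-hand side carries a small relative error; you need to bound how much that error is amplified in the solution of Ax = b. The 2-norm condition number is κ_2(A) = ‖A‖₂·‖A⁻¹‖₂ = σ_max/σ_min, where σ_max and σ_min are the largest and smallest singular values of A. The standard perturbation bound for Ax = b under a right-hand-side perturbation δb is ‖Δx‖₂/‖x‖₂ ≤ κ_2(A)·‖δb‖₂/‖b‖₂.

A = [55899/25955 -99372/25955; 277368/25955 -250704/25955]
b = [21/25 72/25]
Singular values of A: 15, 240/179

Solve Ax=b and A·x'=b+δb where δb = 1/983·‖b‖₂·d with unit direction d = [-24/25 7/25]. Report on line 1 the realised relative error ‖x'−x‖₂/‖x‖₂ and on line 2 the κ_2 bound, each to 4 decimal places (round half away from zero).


largest singular value 15, smallest 240/179
κ_2(A) = 15 / (240/179) = 11.1875
worst-case relative error ≤ 11.1875 × 1/983 = 0.0114
solve Ax = b  →  x = [0.1448 -0.1379]
‖b‖ = 3.0000, ‖x‖ = 0.2000
with δb = [-0.0029 0.0009], A·Δx = δb → ‖Δx‖ = 0.0023
dividing the unrounded norms, ‖Δx‖/‖x‖ = 0.0114
so the bound is sharp here: realised error equals the bound

0.0114
0.0114


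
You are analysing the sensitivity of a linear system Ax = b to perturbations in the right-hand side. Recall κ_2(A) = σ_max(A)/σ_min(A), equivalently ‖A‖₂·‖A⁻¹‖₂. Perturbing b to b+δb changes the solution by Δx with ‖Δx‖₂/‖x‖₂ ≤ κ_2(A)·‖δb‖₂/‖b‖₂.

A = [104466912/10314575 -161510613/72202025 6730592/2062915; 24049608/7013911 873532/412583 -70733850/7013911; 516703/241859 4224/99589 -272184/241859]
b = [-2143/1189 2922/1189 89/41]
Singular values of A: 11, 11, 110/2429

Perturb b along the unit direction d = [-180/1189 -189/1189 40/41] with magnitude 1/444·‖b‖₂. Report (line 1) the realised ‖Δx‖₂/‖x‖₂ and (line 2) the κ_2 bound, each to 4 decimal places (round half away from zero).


0.0042
0.5471

from the listed singular values, σ₁ = 11, σ_n = 110/2429
κ = σ_max/σ_min = 11/(110/2429) = 242.9000
κ_2(A)·‖δb‖/‖b‖ = 0.5471
solve Ax = b  →  x = [5.7762 42.4735 10.6372]
‖b‖ = 3.7417, ‖x‖ = 44.1646
re-solving with b+δb shifts x by Δx of norm 0.1861
dividing the unrounded norms, ‖Δx‖/‖x‖ = 0.0042
so the bound overstates the realised error by a factor of ≈ 129.8383 (computed from the unrounded values)


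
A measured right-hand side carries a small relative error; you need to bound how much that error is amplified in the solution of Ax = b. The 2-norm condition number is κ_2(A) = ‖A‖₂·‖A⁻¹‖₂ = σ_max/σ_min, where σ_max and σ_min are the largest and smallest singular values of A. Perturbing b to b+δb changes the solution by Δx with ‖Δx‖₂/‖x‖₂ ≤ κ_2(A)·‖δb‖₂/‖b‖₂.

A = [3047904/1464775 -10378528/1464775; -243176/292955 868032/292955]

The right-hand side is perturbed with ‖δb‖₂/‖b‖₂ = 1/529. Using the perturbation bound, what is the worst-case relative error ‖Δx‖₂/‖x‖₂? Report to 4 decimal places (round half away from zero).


0.4260

AᵀA = [63716467264/12695655625 -218401602048/12695655625; -218401602048/12695655625 748821492736/12695655625]; tr = 1300060736/20313049, det = 1638400/20313049
λ_max, λ_min = (1300060736/20313049 ± √1690024793690935296/412619959676401)/2 = 64, 25600/20313049
σ_max=√64=8, σ_min=√(25600/20313049)=(160/4507) → κ = 225.3500
κ_2(A)·‖δb‖/‖b‖ = 0.4260


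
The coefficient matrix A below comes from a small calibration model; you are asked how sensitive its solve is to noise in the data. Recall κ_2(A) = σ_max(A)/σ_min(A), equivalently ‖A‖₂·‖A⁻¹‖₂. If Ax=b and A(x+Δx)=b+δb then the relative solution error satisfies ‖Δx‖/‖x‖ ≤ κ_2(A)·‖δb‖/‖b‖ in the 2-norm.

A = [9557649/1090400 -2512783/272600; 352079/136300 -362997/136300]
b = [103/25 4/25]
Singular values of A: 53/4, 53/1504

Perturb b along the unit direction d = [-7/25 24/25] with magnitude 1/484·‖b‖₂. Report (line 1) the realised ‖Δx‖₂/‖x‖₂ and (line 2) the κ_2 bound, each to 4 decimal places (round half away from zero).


0.0085
0.7769

σ_max = 53/4, σ_min = 53/1504
κ_2(A) = (53/4) / (53/1504) = 376.0000
perturbation bound = 376.0000·1/484 = 0.7769
solve Ax = b  →  x = [-20.3409 -19.7892]
2-norm of b is 4.1231; of x, 28.3790
with δb = [-0.0024 0.0082], A·Δx = δb → ‖Δx‖ = 0.2417
realised ‖Δx‖/‖x‖ = 0.0085
tightness: 0.0085 against a bound of 0.7769 (unrounded ratio ≈ 0.0110)


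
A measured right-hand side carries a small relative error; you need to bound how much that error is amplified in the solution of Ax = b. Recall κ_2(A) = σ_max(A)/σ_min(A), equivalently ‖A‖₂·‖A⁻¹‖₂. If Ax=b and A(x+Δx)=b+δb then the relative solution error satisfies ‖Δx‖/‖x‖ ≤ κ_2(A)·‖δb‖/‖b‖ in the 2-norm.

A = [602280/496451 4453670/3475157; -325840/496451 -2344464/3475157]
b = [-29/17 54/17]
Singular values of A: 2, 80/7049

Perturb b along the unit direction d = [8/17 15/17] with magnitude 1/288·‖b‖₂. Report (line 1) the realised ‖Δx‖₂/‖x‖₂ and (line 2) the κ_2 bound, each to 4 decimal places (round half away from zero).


0.0063
0.6119

σ_max = 2, σ_min = 80/7049
κ_2(A) = 2 / (80/7049) = 176.2250
bound on ‖Δx‖/‖x‖: κ·ε = 176.2250·1/288 = 0.6119
solve Ax = b  →  x = [-128.6457 120.4483]
2-norm of b is 3.6056; of x, 176.2314
re-solving with b+δb shifts x by Δx of norm 1.1031
realised ‖Δx‖/‖x‖ = 0.0063
tightness: 0.0063 against a bound of 0.6119 (unrounded ratio ≈ 0.0102)


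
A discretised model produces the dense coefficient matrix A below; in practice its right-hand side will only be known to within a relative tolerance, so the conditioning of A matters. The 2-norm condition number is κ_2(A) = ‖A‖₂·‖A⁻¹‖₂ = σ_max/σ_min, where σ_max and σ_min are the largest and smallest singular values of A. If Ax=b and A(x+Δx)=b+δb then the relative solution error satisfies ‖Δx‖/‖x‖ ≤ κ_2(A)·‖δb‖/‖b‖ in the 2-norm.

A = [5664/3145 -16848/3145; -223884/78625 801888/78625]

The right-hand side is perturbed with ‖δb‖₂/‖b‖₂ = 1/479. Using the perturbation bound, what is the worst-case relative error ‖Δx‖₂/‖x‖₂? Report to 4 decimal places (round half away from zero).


form AᵀA = [242818704/21390625 -827584128/21390625; -827584128/21390625 2838871296/21390625] with trace 4930704/34225 and determinant 331776/34225
char-poly roots: 144 and 2304/34225
κ = σ_max/σ_min = 12/(48/185) = 46.2500
worst-case relative error ≤ 46.2500 × 1/479 = 0.0966

0.0966


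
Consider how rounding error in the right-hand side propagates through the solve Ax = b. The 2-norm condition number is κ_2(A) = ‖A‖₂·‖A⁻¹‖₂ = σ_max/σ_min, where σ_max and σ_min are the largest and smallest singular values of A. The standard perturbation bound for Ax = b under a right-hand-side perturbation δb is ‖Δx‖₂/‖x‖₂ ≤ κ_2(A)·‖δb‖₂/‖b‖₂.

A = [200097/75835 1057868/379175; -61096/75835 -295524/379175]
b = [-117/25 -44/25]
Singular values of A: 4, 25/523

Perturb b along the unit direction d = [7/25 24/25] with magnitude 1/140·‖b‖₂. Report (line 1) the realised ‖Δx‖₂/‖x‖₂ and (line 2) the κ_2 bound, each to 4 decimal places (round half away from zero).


σ_max = 4, σ_min = 25/523
condition number: 4 ÷ (25/523) = 83.6800
κ_2(A)·‖δb‖/‖b‖ = 0.5977
solve Ax = b  →  x = [44.7572 -44.0069]
‖b‖₂ = 5.0000 and ‖x‖₂ = 62.7680
δb = ε·‖b‖·d = [0.0100 0.0343]; solving A·Δx = δb gives ‖Δx‖ = 0.7471
relative error = 0.0119
so the bound overstates the realised error by a factor of ≈ 50.2144 (computed from the unrounded values)

0.0119
0.5977


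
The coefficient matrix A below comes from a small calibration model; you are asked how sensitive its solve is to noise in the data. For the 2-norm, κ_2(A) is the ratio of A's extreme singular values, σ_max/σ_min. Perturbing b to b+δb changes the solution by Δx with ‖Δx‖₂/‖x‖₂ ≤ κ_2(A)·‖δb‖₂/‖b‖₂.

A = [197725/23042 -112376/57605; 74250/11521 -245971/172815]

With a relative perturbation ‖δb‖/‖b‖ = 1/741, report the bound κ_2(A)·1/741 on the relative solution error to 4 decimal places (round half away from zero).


AᵀA = [36375625/315844 -2046110/78961; -2046110/78961 4144129/710649]; tr = 343957141/2842596, det = 366025/2842596
λ_max, λ_min = (343957141/2842596 ± √118302353000090281/8080352019216)/2 = 121, 3025/2842596
κ = σ_max/σ_min = 11/(55/1686) = 337.2000
worst-case relative error ≤ 337.2000 × 1/741 = 0.4551

0.4551


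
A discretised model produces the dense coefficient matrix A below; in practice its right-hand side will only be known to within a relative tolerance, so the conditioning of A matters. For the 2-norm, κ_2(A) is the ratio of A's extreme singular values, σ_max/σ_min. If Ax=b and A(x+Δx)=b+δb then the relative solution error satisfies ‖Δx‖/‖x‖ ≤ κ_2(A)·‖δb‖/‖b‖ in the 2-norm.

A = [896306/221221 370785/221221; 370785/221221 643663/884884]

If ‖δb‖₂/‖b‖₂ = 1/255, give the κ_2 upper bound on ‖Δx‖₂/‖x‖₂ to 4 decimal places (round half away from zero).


0.6417

form AᵀA = [5567135869/289578289 9278153055/1158313156; 9278153055/1158313156 15467493001/4633252624] with trace 618589745/27415696 and determinant 130321/6853924
solving λ² − 618589745/27415696·λ + 130321/6853924 = 0 gives λ = 361/16, 1444/1713481
so κ_2 = √((361/16) / (1444/1713481)) = 163.6250
κ_2(A)·‖δb‖/‖b‖ = 0.6417


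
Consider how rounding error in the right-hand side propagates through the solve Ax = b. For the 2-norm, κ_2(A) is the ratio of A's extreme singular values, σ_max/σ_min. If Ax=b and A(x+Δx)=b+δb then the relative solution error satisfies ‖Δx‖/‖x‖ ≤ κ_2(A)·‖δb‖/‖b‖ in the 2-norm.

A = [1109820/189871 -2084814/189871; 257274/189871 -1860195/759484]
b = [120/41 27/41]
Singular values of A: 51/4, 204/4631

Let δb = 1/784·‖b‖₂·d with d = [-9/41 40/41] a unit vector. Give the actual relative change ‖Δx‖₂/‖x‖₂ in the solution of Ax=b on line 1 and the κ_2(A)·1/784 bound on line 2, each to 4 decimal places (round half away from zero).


0.3692
0.3692

largest singular value 51/4, smallest 204/4631
κ = σ_max/σ_min = (51/4)/(204/4631) = 289.4375
κ_2(A)·‖δb‖/‖b‖ = 0.3692
solve Ax = b  →  x = [0.1107 -0.2076]
2-norm of b is 3.0000; of x, 0.2353
with δb = [-0.0008 0.0037], A·Δx = δb → ‖Δx‖ = 0.0869
realised ‖Δx‖/‖x‖ = 0.3692
tightness: 0.3692 against a bound of 0.3692; the bound is attained (ratio 1)


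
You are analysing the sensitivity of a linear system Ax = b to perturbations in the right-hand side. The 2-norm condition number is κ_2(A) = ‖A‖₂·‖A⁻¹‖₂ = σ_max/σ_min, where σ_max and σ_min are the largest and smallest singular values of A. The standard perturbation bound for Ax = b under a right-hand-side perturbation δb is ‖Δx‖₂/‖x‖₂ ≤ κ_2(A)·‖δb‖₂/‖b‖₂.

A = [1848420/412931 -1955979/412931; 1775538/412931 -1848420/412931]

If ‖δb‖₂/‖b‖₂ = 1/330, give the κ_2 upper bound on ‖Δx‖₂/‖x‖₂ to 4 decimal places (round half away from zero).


form AᵀA = [269350596/6991349 -282808260/6991349; -282808260/6991349 296958069/6991349] with trace 19527885/241081 and determinant 26244/241081
char-poly roots: 81 and 324/241081
κ_2(A) = √(λ_max/λ_min) = √(81 / (324/241081)) = 245.5000
κ_2(A)·‖δb‖/‖b‖ = 0.7439

0.7439


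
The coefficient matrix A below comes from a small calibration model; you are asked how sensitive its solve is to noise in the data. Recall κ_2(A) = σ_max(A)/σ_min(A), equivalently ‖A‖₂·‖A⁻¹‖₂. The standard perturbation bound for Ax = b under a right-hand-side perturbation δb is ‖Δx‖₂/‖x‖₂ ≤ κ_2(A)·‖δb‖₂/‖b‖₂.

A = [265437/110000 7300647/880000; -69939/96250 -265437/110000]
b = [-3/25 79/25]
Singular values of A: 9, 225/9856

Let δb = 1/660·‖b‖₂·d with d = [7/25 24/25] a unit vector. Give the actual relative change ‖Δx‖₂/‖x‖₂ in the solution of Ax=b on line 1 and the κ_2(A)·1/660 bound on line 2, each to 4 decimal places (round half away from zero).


from the listed singular values, σ₁ = 9, σ_n = 225/9856
condition number: 9 ÷ (225/9856) = 394.2400
bound on ‖Δx‖/‖x‖: κ·ε = 394.2400·1/660 = 0.5973
solve Ax = b  →  x = [-126.1879 36.6891]
‖b‖₂ = 3.1623 and ‖x‖₂ = 131.4134
re-solving with b+δb shifts x by Δx of norm 0.2099
realised ‖Δx‖/‖x‖ = 0.0016
so the bound overstates the realised error by a factor of ≈ 374.0090 (computed from the unrounded values)

0.0016
0.5973


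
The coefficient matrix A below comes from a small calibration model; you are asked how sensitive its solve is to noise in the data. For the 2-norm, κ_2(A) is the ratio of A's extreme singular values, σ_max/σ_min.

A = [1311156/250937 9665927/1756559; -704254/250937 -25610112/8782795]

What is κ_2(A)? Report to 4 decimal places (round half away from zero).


form AᵀA = [7664718868/217887121 281673753372/7626049235; 281673753372/7626049235 10351665937321/266911723225] with trace 23473182581/317374225 and determinant 13675204/317374225
char-poly roots: 1849/25 and 7396/12694969
κ = σ_max/σ_min = (43/5)/(86/3563) = 356.3000

356.3000


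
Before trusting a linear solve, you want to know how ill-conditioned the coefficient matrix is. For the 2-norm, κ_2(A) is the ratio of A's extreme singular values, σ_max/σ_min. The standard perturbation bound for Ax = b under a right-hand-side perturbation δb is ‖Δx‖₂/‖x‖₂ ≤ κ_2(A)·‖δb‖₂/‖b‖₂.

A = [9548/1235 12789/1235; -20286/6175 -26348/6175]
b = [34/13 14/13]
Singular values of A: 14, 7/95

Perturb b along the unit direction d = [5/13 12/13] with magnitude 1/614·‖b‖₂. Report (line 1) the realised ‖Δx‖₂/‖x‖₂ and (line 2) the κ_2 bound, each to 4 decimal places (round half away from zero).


σ_max = 14, σ_min = 7/95
κ_2(A) = 14 / (7/95) = 190.0000
perturbation bound = 190.0000·1/614 = 0.3094
solve Ax = b  →  x = [-21.6286 16.4000]
‖b‖ = 2.8284, ‖x‖ = 27.1432
δb = ε·‖b‖·d = [0.0018 0.0043]; solving A·Δx = δb gives ‖Δx‖ = 0.0625
dividing the unrounded norms, ‖Δx‖/‖x‖ = 0.0023
tightness: 0.0023 against a bound of 0.3094 (unrounded ratio ≈ 0.0074)

0.0023
0.3094


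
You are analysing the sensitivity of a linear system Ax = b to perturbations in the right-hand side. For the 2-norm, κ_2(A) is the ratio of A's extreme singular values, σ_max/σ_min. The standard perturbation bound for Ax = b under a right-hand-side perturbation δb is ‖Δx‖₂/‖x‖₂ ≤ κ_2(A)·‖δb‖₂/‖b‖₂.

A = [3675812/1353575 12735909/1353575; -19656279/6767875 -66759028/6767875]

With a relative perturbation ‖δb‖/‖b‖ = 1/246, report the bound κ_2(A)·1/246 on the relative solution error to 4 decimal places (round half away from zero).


1.5179

M = AᵀA = [861069144601/54463890625 2951967013632/54463890625; 2951967013632/54463890625 10121108526649/54463890625]. tr(M)=17571484274/87142225, det(M)=25411681/87142225
solving λ² − 17571484274/87142225·λ + 25411681/87142225 = 0 gives λ = 5041/25, 5041/3485689
κ = σ_max/σ_min = (71/5)/(71/1867) = 373.4000
perturbation bound = 373.4000·1/246 = 1.5179


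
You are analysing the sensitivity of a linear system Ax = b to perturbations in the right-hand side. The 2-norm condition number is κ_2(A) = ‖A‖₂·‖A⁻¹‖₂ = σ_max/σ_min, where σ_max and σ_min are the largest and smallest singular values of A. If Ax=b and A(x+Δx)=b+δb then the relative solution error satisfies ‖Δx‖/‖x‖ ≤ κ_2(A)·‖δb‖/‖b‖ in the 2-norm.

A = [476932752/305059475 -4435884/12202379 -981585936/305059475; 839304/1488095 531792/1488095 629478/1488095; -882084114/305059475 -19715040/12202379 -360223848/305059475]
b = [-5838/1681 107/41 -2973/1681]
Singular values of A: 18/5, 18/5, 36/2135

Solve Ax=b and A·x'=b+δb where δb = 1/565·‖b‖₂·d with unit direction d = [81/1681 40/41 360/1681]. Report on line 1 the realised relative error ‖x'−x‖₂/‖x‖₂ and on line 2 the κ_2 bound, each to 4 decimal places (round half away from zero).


0.0042
0.3779

largest singular value 18/5, smallest 36/2135
κ_2(A) = (18/5) / (36/2135) = 213.5000
worst-case relative error ≤ 213.5000 × 1/565 = 0.3779
solve Ax = b  →  x = [44.7418 -104.2647 34.5980]
‖b‖₂ = 4.6904 and ‖x‖₂ = 118.6170
with δb = [0.0004 0.0081 0.0018], A·Δx = δb → ‖Δx‖ = 0.4923
dividing the unrounded norms, ‖Δx‖/‖x‖ = 0.0042
so the bound overstates the realised error by a factor of ≈ 91.0412 (computed from the unrounded values)


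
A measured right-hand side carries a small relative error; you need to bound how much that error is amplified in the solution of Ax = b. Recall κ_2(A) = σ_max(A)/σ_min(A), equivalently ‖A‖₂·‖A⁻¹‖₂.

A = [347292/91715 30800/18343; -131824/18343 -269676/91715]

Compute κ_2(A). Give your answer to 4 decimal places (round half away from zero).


83.0000

AᵀA = [1920591376/29106025 160022016/5821205; 160022016/5821205 333706384/29106025]; tr = 2667808/34445, det = 3748096/4305625
solving λ² − 2667808/34445·λ + 3748096/4305625 = 0 gives λ = 1936/25, 1936/172225
κ_2(A) = √(λ_max/λ_min) = √((1936/25) / (1936/172225)) = 83.0000


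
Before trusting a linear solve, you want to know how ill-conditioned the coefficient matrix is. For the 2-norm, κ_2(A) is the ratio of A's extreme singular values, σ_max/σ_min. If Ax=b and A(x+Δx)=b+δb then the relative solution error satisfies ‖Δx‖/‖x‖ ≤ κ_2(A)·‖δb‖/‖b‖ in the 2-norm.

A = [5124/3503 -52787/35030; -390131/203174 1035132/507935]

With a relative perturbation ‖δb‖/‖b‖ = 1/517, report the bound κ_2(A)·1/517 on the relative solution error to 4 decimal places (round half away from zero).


form AᵀA = [240525282025/41279674276 -63131125680/10319918569; -63131125680/10319918569 265176483481/41279674276] with trace 300655033/24542018 and determinant 1500625/196336144
solving λ² − 300655033/24542018·λ + 1500625/196336144 = 0 gives λ = 49/4, 30625/49084036
so κ_2 = √((49/4) / (30625/49084036)) = 140.1200
κ_2(A)·‖δb‖/‖b‖ = 0.2710

0.2710


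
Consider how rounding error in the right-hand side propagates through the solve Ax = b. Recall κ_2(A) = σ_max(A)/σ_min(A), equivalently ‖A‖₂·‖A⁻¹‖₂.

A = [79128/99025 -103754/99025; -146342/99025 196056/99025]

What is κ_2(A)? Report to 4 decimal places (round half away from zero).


233.0000

M = AᵀA = [95768932/33930625 -127685376/33930625; -127685376/33930625 170252068/33930625]. tr(M)=2128168/271445, det(M)=38416/33930625
eigenvalues of AᵀA: λ = (tr ± √(tr²−4·det))/2 = 196/25, 196/1357225
so κ_2 = √((196/25) / (196/1357225)) = 233.0000


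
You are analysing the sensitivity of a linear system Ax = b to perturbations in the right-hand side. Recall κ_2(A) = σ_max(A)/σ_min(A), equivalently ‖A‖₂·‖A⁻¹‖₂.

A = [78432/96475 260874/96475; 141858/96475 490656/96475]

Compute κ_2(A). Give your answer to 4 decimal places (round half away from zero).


227.0000

M = AᵀA = [90917892/32205625 311641344/32205625; 311641344/32205625 1068507108/32205625]. tr(M)=1855080/51529, det(M)=1296/51529
eigenvalues of AᵀA: λ = (tr ± √(tr²−4·det))/2 = 36, 36/51529
κ = σ_max/σ_min = 6/(6/227) = 227.0000


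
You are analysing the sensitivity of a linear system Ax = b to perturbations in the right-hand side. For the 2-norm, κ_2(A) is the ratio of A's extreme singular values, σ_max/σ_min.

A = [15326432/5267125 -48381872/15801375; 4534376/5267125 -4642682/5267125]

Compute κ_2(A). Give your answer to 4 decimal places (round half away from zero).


form AᵀA = [408736133696/44388169225 -51499294000/5326580307; -51499294000/5326580307 4055673605764/399493523025] with trace 9196550308/475022025 and determinant 59969536/11875550625
λ_max, λ_min = (9196550308/475022025 ± √135315167474410000/361033478776161)/2 = 484/25, 123904/475022025
κ_2(A) = √(λ_max/λ_min) = √((484/25) / (123904/475022025)) = 272.4375

272.4375


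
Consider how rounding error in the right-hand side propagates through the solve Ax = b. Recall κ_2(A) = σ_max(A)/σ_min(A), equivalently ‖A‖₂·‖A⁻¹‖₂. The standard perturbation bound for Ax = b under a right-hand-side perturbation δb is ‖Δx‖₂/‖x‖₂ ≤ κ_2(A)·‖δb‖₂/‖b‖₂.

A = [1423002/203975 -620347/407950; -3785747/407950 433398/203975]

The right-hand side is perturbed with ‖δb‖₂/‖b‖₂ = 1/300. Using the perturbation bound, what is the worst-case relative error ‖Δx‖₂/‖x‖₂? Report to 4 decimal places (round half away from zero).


M = AᵀA = [897264764641/6656928100 -2018792160/66569281; -2018792160/66569281 45446628241/6656928100]. tr(M)=280401961/1980050, det(M)=200533921/396010000
λ_max, λ_min = (280401961/1980050 ± √31446927355536/1568239201)/2 = 14161/100, 14161/3960100
so κ_2 = √((14161/100) / (14161/3960100)) = 199.0000
perturbation bound = 199.0000·1/300 = 0.6633

0.6633


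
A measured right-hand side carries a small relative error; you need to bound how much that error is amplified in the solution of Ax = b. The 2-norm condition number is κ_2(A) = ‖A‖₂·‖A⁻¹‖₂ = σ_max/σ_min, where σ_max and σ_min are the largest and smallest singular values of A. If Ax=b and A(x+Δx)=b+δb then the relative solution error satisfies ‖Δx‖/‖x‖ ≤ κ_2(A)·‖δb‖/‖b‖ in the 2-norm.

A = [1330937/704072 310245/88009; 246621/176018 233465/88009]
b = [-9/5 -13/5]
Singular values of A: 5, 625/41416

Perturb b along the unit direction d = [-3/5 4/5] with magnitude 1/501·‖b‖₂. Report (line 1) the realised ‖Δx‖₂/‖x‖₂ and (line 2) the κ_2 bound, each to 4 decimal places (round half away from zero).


0.0063
0.6613

σ_max = 5, σ_min = 625/41416
condition number: 5 ÷ (625/41416) = 331.3280
κ_2(A)·‖δb‖/‖b‖ = 0.6613
solve Ax = b  →  x = [58.1873 -31.7132]
2-norm of b is 3.1623; of x, 66.2683
with δb = [-0.0038 0.0050], A·Δx = δb → ‖Δx‖ = 0.4183
relative error = 0.0063
realised/bound (from unrounded values) ≈ 0.0095


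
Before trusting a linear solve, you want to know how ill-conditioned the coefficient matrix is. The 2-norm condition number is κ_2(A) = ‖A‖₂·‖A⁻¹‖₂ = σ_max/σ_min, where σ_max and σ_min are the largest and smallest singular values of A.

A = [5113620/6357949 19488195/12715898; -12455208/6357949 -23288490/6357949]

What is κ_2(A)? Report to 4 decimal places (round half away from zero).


M = AᵀA = [63098265168/14070141137 118305116190/14070141137; 118305116190/14070141137 887297184225/56280564548]. tr(M)=67040602641/3310621444, det(M)=2624400/827655361
λ_max, λ_min = (67040602641/3310621444 ± √4494303388149774037281/10960214345472645136)/2 = 81/4, 129600/827655361
so κ_2 = √((81/4) / (129600/827655361)) = 359.6125

359.6125


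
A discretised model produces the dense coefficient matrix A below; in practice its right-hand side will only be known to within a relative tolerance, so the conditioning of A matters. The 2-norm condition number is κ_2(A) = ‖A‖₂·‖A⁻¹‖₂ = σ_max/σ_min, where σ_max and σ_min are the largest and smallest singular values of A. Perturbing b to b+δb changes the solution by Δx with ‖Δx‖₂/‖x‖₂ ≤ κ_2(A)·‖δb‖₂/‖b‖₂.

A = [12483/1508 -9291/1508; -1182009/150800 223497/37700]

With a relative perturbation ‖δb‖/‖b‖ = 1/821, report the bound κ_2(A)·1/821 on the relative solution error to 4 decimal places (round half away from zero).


AᵀA = [3514147641/27040000 -658887453/6760000; -658887453/6760000 61773237/845000]; tr = 219635649/1081600, det = 10556001/17305600
solving λ² − 219635649/1081600·λ + 10556001/17305600 = 0 gives λ = 3249/16, 3249/1081600
so κ_2 = √((3249/16) / (3249/1081600)) = 260.0000
worst-case relative error ≤ 260.0000 × 1/821 = 0.3167

0.3167


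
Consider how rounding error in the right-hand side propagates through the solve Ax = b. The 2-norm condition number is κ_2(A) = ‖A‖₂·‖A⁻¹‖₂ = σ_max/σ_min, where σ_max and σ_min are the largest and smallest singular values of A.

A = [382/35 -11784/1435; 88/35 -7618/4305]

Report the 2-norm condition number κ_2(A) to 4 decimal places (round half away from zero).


M = AᵀA = [153668/1225 -345728/3675; -345728/3675 777988/11025]. tr(M)=86440/441, det(M)=16/9
char-poly roots: 196 and 4/441
so κ_2 = √(196 / (4/441)) = 147.0000

147.0000


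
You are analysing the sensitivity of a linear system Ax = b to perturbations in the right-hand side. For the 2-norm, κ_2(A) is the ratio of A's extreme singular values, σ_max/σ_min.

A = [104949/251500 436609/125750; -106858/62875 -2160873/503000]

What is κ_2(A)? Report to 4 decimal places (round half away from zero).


AᵀA = [7748496289/2530090000 11069129799/1265045000; 11069129799/1265045000 308776432969/10120360000]; tr = 543632669/16192576, det = 4372515625/259081216
solving λ² − 543632669/16192576·λ + 4372515625/259081216 = 0 gives λ = 529/16, 8265625/16192576
so κ_2 = √((529/16) / (8265625/16192576)) = 8.0480

8.0480


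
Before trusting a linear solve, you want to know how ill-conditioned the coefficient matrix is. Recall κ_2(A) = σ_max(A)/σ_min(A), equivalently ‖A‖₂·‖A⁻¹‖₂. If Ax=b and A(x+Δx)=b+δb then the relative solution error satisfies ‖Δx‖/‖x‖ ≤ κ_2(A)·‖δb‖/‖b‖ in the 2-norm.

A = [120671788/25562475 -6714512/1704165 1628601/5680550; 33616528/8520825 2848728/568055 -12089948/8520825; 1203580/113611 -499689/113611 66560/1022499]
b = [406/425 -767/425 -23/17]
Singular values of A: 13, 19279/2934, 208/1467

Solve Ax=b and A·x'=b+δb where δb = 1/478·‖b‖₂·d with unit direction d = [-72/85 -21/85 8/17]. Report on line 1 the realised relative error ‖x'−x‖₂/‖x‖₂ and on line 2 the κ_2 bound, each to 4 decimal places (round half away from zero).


σ_max = 13, σ_min = 208/1467
condition number: 13 ÷ (208/1467) = 91.6875
worst-case relative error ≤ 91.6875 × 1/478 = 0.1918
solve Ax = b  →  x = [-0.7807 -1.6736 -6.8140]
‖b‖₂ = 2.4495 and ‖x‖₂ = 7.0599
Δx = A⁻¹·δb where δb = 1/478·2.4495·d; ‖Δx‖ = 0.0361
realised ‖Δx‖/‖x‖ = 0.0051
realised/bound (from unrounded values) ≈ 0.0267

0.0051
0.1918


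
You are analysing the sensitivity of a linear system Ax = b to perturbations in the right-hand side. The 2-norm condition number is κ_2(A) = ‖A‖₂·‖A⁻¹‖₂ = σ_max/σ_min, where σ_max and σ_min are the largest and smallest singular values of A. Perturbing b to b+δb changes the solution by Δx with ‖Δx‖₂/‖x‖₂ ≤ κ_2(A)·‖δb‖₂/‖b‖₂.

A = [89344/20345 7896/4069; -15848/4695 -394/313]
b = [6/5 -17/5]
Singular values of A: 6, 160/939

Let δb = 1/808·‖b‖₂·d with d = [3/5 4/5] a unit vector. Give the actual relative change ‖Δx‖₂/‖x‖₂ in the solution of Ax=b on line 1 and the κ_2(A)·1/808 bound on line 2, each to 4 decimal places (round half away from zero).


largest singular value 6, smallest 160/939
κ_2(A) = 6 / (160/939) = 35.2125
perturbation bound = 35.2125·1/808 = 0.0436
solve Ax = b  →  x = [4.9760 -10.6423]
‖b‖₂ = 3.6056 and ‖x‖₂ = 11.7481
δb = ε·‖b‖·d = [0.0027 0.0036]; solving A·Δx = δb gives ‖Δx‖ = 0.0262
relative error = 0.0022
realised/bound (from unrounded values) ≈ 0.0512

0.0022
0.0436
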